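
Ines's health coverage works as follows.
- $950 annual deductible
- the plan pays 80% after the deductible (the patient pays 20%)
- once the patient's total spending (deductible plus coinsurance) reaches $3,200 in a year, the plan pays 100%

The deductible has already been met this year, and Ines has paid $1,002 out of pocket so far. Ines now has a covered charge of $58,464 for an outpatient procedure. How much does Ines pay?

$2,198

With the deductible met, the entire $58,464 is subject to coinsurance.
20% of $58,464 = $11,692.80 falls to the patient.
That would bring total out-of-pocket to $12,694.80, past the $3,200 cap. The patient is capped at $3,200 − $1,002 = $2,198 on this claim.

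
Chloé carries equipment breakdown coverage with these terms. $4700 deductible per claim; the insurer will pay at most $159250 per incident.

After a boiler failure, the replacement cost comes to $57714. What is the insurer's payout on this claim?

$53014

After the deductible, $57714 − $4700 = $53014 remains.
$53014 ≤ $159250, so the limit doesn't bind; insurer pays $53014.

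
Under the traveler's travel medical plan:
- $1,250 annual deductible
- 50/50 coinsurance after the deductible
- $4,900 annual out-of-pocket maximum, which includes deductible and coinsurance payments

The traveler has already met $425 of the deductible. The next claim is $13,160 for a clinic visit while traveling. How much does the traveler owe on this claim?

$4,475

$425 of the $1,250 deductible is already met, leaving $825.
That leaves $13,160 − $825 = $12,335 for coinsurance.
50% of $12,335 = $6,167.50 falls to the traveler.
That puts the traveler's cost at $825 + $6,167.50 = $6,992.50 before any cap.
Year-to-date out-of-pocket would reach $425 + $6,992.50 = $7,417.50, above the $4,900 maximum, so the traveler pays only $4,900 − $425 = $4,475.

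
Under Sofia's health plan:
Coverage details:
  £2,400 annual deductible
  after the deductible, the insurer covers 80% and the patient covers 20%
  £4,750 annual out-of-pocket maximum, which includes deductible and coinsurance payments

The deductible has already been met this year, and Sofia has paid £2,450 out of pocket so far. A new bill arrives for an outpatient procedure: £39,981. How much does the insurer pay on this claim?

£37,681

With the deductible met, the entire £39,981 is subject to coinsurance.
Patient's 20% share of £39,981 is £7,996.20.
Adding £7,996.20 to the £2,450 already spent would give £10,446.20, which exceeds the £4,750 cap; the patient pays just £4,750 − £2,450 = £2,300.
The plan picks up £39,981 − £2,300 = £37,681.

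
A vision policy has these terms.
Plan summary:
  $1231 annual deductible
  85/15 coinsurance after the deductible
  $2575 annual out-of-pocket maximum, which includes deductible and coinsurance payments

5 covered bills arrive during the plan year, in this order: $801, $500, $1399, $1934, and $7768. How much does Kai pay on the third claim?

Claim 1 ($801): fully absorbed by the deductible. Member owes $801 (running OOP $801).
Claim 2 ($500): $430 to deductible, leaving $70; coinsurance $70 × 15% = $10.50. Cost to member: $440.50. OOP to date $1241.50.
Claim 3 ($1399): deductible already satisfied, so member's share is 15% × $1399 = $209.85. Member pays $209.85; OOP now $1451.35.

$209.85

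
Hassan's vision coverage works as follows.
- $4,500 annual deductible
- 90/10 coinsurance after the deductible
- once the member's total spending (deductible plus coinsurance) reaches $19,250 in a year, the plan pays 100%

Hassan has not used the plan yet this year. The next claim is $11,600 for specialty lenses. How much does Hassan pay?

$5,210

Deductible not yet touched, so the first $4,500 of the bill goes to the deductible.
After the $4,500 deductible portion, $11,600 − $4,500 = $7,100 is subject to coinsurance.
10% of $7,100 = $710 falls to the member.
Member responsibility before any cap: $4,500 + $710 = $5,210.
Year-to-date out-of-pocket becomes $0 + $5,210 = $5,210, still under the $19,250 maximum, so no cap applies.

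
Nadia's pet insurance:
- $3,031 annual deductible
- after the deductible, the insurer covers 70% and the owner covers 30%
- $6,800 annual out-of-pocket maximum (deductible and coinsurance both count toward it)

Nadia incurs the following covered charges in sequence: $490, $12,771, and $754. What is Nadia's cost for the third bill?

Claim 1 — $490: all of it applies to the deductible. Owner owes $490 (running OOP $490).
Claim 2 — $12,771: $2,541 to deductible, leaving $10,230; coinsurance $10,230 × 30% = $3,069. Cost to owner: $5,610. OOP to date $6,100.
Claim 3 — $754: 30% coinsurance on $754 = $226.20. Owner owes $226.20 (running OOP $6,326.20).

$226.20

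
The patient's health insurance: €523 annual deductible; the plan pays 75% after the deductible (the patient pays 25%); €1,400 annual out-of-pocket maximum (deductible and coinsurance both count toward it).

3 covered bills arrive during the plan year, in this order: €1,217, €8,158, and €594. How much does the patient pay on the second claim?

Bill 1, €1,217: €523 finishes the deductible; €694 goes to coinsurance; patient's 25% is €173.50. Cost to patient: €696.50. OOP to date €696.50.
Bill 2, €8,158: deductible already satisfied, so patient's share is 25% × €8,158 = €2,039.50. OOP would hit €2,736 > €1,400, so the cap limits the patient to €1,400 − €696.50 = €703.50.

€703.50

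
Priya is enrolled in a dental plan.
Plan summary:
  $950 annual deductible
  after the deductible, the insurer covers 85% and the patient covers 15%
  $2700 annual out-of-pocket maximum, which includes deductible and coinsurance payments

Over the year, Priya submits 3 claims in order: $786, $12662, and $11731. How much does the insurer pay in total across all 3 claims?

$22479

Claim 1 — $786: entire amount goes to the deductible. Patient owes $786 (running OOP $786). Insurer: $786 − $786 = $0.
Claim 2 — $12662: deductible takes $164, $12498 remains; 15% of $12498 = $1874.70. Claim cost before the cap: $164 + $1874.70 = $2038.70. That would push OOP to $2824.70, over the $2700 cap, so patient pays $2700 − $786 = $1914. Insurer: $12662 − $1914 = $10748.
Claim 3 — $11731: 15% coinsurance on $11731 = $1759.65. That would push OOP to $4459.65, over the $2700 cap, so patient pays $2700 − $2700 = $0. Insurer: $11731 − $0 = $11731.
Insurer total: $0 + $10748 + $11731 = $22479.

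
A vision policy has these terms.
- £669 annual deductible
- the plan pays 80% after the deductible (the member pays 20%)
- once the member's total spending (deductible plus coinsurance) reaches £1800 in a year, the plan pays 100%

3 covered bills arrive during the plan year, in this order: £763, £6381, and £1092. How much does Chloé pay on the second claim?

#1 (£763): £669 finishes the deductible; £94 goes to coinsurance; member's 20% is £18.80. Member pays £687.80; OOP now £687.80.
#2 (£6381): deductible met; 20% of £6381 = £1276.20. OOP would hit £1964 > £1800, so the cap limits the member to £1800 − £687.80 = £1112.20.

£1112.20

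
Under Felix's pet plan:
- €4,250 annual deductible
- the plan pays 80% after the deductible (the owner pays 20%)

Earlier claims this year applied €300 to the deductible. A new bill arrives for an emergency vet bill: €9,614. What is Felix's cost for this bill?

€5,082.80

Deductible still to meet: €4,250 − €300 = €3,950.
After the €3,950 deductible portion, €9,614 − €3,950 = €5,664 is subject to coinsurance.
Coinsurance: €5,664 × 20% = €1,132.80.
Owner responsibility: €3,950 + €1,132.80 = €5,082.80.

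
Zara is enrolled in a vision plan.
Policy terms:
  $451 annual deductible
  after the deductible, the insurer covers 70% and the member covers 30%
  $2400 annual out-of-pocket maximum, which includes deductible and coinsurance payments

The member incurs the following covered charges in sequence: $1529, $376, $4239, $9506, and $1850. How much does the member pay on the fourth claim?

$241.10

#1 ($1529): deductible takes $451, $1078 remains; coinsurance $1078 × 30% = $323.40. Member owes $774.40 (running OOP $774.40).
#2 ($376): deductible met; 30% of $376 = $112.80. Member pays $112.80; OOP now $887.20.
#3 ($4239): 30% coinsurance on $4239 = $1271.70. Member owes $1271.70 (running OOP $2158.90).
#4 ($9506): deductible already satisfied, so member's share is 30% × $9506 = $2851.80. That would push OOP to $5010.70, over the $2400 cap, so member pays $2400 − $2158.90 = $241.10.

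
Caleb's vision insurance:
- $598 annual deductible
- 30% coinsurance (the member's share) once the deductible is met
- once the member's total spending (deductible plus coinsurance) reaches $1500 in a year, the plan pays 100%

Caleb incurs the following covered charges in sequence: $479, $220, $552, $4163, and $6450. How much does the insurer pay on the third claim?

Claim 1 — $479: fully absorbed by the deductible. Member owes $479 (running OOP $479). Insurer: $479 − $479 = $0.
Claim 2 — $220: $119 to deductible, leaving $101; 30% of $101 = $30.30. Cost to member: $149.30. OOP to date $628.30. Plan pays $220 − $149.30 = $70.70.
Claim 3 — $552: deductible met; 30% of $552 = $165.60. Member pays $165.60; OOP now $793.90. Insurer: $552 − $165.60 = $386.40.

$386.40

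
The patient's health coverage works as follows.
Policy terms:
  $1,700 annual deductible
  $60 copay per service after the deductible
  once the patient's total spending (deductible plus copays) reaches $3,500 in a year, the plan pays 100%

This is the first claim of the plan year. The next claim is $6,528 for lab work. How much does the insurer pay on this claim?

Nothing has been paid toward the $1,700 deductible, so the first $1,700 of this charge is applied there.
The remaining $4,828 (= $6,528 − $1,700) moves to the copay.
Copay on this service: $60.
That puts the patient's cost at $1,700 + $60 = $1,760 before any cap.
Total out-of-pocket so far would be $0 + $1,760 = $1,760, below the $3,500 cap — no reduction.
The plan picks up $6,528 − $1,760 = $4,768.

$4,768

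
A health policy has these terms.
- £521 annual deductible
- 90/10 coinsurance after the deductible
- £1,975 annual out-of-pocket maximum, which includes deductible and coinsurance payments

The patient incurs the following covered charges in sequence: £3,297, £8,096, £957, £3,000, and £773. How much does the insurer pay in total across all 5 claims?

Claim 1 (£3,297): deductible takes £521, £2,776 remains; coinsurance £2,776 × 10% = £277.60. Patient owes £798.60 (running OOP £798.60). Insurer: £3,297 − £798.60 = £2,498.40.
Claim 2 (£8,096): deductible met; 10% of £8,096 = £809.60. Cost to patient: £809.60. OOP to date £1,608.20. Plan pays £8,096 − £809.60 = £7,286.40.
Claim 3 (£957): deductible already satisfied, so patient's share is 10% × £957 = £95.70. Patient owes £95.70 (running OOP £1,703.90). Insurer: £957 − £95.70 = £861.30.
Claim 4 (£3,000): deductible met; 10% of £3,000 = £300. That would push OOP to £2,003.90, over the £1,975 cap, so patient pays £1,975 − £1,703.90 = £271.10. Insurer: £3,000 − £271.10 = £2,728.90.
Claim 5 (£773): 10% coinsurance on £773 = £77.30. OOP would hit £2,052.30 > £1,975, so the cap limits the patient to £1,975 − £1,975 = £0. Plan pays £773 − £0 = £773.
Insurer total = bills − patient's total = £16,123 − £1,975 = £14,148.

£14,148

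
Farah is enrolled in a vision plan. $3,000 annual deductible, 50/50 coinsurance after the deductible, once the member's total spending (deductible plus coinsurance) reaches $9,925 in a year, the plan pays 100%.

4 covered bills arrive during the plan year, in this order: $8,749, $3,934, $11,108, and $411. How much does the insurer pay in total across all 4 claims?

$14,277

Claim 1 ($8,749): $3,000 finishes the deductible; $5,749 goes to coinsurance; 50% of $5,749 = $2,874.50. Member pays $5,874.50; OOP now $5,874.50. Plan pays $8,749 − $5,874.50 = $2,874.50.
Claim 2 ($3,934): deductible already satisfied, so member's share is 50% × $3,934 = $1,967. Cost to member: $1,967. OOP to date $7,841.50. Insurer: $3,934 − $1,967 = $1,967.
Claim 3 ($11,108): deductible met; 50% of $11,108 = $5,554. Adding that to $7,841.50 gives $13,395.50, past the $9,925 cap; member pays only $9,925 − $7,841.50 = $2,083.50. Insurer: $11,108 − $2,083.50 = $9,024.50.
Claim 4 ($411): deductible met; 50% of $411 = $205.50. Adding that to $9,925 gives $10,130.50, past the $9,925 cap; member pays only $9,925 − $9,925 = $0. Plan pays $411 − $0 = $411.
Insurer total: $2,874.50 + $1,967 + $9,024.50 + $411 = $14,277.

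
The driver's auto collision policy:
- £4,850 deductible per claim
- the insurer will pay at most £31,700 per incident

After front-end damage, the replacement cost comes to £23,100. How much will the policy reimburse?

£18,250

After the deductible, £23,100 − £4,850 = £18,250 remains.
£18,250 ≤ £31,700, so the limit doesn't bind; insurer pays £18,250.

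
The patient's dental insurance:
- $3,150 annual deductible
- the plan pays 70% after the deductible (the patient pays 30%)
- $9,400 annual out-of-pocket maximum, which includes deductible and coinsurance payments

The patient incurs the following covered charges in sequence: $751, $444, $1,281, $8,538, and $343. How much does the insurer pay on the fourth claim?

Claim 1 — $751: all of it applies to the deductible. Patient pays $751; OOP now $751. Insurer: $751 − $751 = $0.
Claim 2 — $444: entire amount goes to the deductible. Patient owes $444 (running OOP $1,195). Plan pays $444 − $444 = $0.
Claim 3 — $1,281: fully absorbed by the deductible. Patient owes $1,281 (running OOP $2,476). Insurer: $1,281 − $1,281 = $0.
Claim 4 — $8,538: $674 finishes the deductible; $7,864 goes to coinsurance; 30% of $7,864 = $2,359.20. Cost to patient: $3,033.20. OOP to date $5,509.20. Insurer: $8,538 − $3,033.20 = $5,504.80.

$5,504.80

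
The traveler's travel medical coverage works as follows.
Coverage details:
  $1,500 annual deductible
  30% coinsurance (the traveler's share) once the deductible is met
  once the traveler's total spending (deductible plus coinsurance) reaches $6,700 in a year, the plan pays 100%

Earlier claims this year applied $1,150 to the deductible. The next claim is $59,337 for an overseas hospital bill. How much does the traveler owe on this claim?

$5,550

Remaining deductible: $1,500 − $1,150 = $350.
That leaves $59,337 − $350 = $58,987 for coinsurance.
30% of $58,987 = $17,696.10 falls to the traveler.
So the traveler owes $350 + $17,696.10 = $18,046.10 before any cap.
That would bring total out-of-pocket to $19,196.10, past the $6,700 cap. The traveler is capped at $6,700 − $1,150 = $5,550 on this claim.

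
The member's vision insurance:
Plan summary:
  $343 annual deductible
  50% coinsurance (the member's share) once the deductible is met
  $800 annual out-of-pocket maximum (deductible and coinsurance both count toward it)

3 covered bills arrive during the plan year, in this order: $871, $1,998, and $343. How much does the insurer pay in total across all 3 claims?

Bill 1, $871: $343 finishes the deductible; $528 goes to coinsurance; coinsurance $528 × 50% = $264. Member pays $607; OOP now $607. Plan pays $871 − $607 = $264.
Bill 2, $1,998: 50% coinsurance on $1,998 = $999. OOP would hit $1,606 > $800, so the cap limits the member to $800 − $607 = $193. Plan pays $1,998 − $193 = $1,805.
Bill 3, $343: deductible met; 50% of $343 = $171.50. OOP would hit $971.50 > $800, so the cap limits the member to $800 − $800 = $0. Insurer: $343 − $0 = $343.
Insurer total: $264 + $1,805 + $343 = $2,412.

$2,412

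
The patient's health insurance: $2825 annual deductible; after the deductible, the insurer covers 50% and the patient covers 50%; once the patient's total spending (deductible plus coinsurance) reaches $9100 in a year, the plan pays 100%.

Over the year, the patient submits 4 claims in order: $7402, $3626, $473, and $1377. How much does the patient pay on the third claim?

Claim 1 — $7402: $2825 finishes the deductible; $4577 goes to coinsurance; 50% of $4577 = $2288.50. Patient owes $5113.50 (running OOP $5113.50).
Claim 2 — $3626: 50% coinsurance on $3626 = $1813. Cost to patient: $1813. OOP to date $6926.50.
Claim 3 — $473: deductible met; 50% of $473 = $236.50. Patient owes $236.50 (running OOP $7163).

$236.50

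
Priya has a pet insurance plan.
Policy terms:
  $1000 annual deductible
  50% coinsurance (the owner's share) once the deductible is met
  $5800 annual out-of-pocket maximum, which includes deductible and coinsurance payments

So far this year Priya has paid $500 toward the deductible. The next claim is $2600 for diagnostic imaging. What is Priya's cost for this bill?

$1550

Deductible still to meet: $1000 − $500 = $500.
That leaves $2600 − $500 = $2100 for coinsurance.
Coinsurance: $2100 × 50% = $1050.
Owner responsibility before any cap: $500 + $1050 = $1550.
Total out-of-pocket so far would be $500 + $1550 = $2050, below the $5800 cap — no reduction.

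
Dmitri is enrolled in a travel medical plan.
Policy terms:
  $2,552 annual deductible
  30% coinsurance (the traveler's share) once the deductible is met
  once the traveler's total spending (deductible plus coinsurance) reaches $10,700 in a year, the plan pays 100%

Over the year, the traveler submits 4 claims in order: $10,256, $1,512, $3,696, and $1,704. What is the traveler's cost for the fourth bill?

#1 ($10,256): $2,552 to deductible, leaving $7,704; 30% of $7,704 = $2,311.20. Traveler owes $4,863.20 (running OOP $4,863.20).
#2 ($1,512): 30% coinsurance on $1,512 = $453.60. Traveler owes $453.60 (running OOP $5,316.80).
#3 ($3,696): 30% coinsurance on $3,696 = $1,108.80. Traveler owes $1,108.80 (running OOP $6,425.60).
#4 ($1,704): deductible already satisfied, so traveler's share is 30% × $1,704 = $511.20. Traveler pays $511.20; OOP now $6,936.80.

$511.20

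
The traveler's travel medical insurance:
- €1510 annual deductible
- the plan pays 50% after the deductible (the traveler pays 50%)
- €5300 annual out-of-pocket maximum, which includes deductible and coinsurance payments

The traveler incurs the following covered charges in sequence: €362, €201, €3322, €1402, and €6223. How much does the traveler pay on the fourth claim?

€701

Claim 1 — €362: fully absorbed by the deductible. Traveler pays €362; OOP now €362.
Claim 2 — €201: entire amount goes to the deductible. Traveler owes €201 (running OOP €563).
Claim 3 — €3322: deductible takes €947, €2375 remains; traveler's 50% is €1187.50. Traveler pays €2134.50; OOP now €2697.50.
Claim 4 — €1402: 50% coinsurance on €1402 = €701. Traveler pays €701; OOP now €3398.50.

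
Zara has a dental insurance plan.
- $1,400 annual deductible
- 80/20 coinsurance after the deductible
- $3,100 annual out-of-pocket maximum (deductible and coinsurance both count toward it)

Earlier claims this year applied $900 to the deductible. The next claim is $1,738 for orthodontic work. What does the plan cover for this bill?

Deductible still to meet: $1,400 − $900 = $500.
The remaining $1,238 (= $1,738 − $500) moves to coinsurance.
20% of $1,238 = $247.60 falls to the patient.
That puts the patient's cost at $500 + $247.60 = $747.60 before any cap.
Total out-of-pocket so far would be $900 + $747.60 = $1,647.60, below the $3,100 cap — no reduction.
The plan picks up $1,738 − $747.60 = $990.40.

$990.40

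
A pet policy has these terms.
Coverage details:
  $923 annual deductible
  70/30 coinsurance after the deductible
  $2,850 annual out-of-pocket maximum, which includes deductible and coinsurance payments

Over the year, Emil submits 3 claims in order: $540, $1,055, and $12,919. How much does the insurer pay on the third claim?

$11,193.60

Claim 1 ($540): entire amount goes to the deductible. Owner pays $540; OOP now $540. Plan pays $540 − $540 = $0.
Claim 2 ($1,055): $383 finishes the deductible; $672 goes to coinsurance; 30% of $672 = $201.60. Cost to owner: $584.60. OOP to date $1,124.60. Insurer: $1,055 − $584.60 = $470.40.
Claim 3 ($12,919): 30% coinsurance on $12,919 = $3,875.70. That would push OOP to $5,000.30, over the $2,850 cap, so owner pays $2,850 − $1,124.60 = $1,725.40. Insurer: $12,919 − $1,725.40 = $11,193.60.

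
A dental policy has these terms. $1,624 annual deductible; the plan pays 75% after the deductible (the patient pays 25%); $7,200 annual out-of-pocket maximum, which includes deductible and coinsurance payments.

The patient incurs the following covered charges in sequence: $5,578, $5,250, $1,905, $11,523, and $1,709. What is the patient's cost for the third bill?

Claim 1 — $5,578: $1,624 finishes the deductible; $3,954 goes to coinsurance; coinsurance $3,954 × 25% = $988.50. Patient owes $2,612.50 (running OOP $2,612.50).
Claim 2 — $5,250: 25% coinsurance on $5,250 = $1,312.50. Patient pays $1,312.50; OOP now $3,925.
Claim 3 — $1,905: deductible met; 25% of $1,905 = $476.25. Patient owes $476.25 (running OOP $4,401.25).

$476.25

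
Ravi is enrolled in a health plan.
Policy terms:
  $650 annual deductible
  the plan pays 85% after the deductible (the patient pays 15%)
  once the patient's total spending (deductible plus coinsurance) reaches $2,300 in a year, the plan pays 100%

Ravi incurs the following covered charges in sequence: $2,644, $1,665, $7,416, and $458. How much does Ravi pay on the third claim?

#1 ($2,644): $650 finishes the deductible; $1,994 goes to coinsurance; coinsurance $1,994 × 15% = $299.10. Cost to patient: $949.10. OOP to date $949.10.
#2 ($1,665): deductible met; 15% of $1,665 = $249.75. Cost to patient: $249.75. OOP to date $1,198.85.
#3 ($7,416): 15% coinsurance on $7,416 = $1,112.40. Adding that to $1,198.85 gives $2,311.25, past the $2,300 cap; patient pays only $2,300 − $1,198.85 = $1,101.15.

$1,101.15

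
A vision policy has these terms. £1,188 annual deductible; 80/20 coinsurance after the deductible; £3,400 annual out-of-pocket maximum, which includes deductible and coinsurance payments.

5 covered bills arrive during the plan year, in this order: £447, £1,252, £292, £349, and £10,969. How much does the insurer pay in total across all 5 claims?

£9,909

Claim 1 — £447: entire amount goes to the deductible. Member pays £447; OOP now £447. Plan pays £447 − £447 = £0.
Claim 2 — £1,252: £741 finishes the deductible; £511 goes to coinsurance; member's 20% is £102.20. Member pays £843.20; OOP now £1,290.20. Plan pays £1,252 − £843.20 = £408.80.
Claim 3 — £292: deductible met; 20% of £292 = £58.40. Member pays £58.40; OOP now £1,348.60. Plan pays £292 − £58.40 = £233.60.
Claim 4 — £349: deductible already satisfied, so member's share is 20% × £349 = £69.80. Cost to member: £69.80. OOP to date £1,418.40. Plan pays £349 − £69.80 = £279.20.
Claim 5 — £10,969: 20% coinsurance on £10,969 = £2,193.80. Adding that to £1,418.40 gives £3,612.20, past the £3,400 cap; member pays only £3,400 − £1,418.40 = £1,981.60. Plan pays £10,969 − £1,981.60 = £8,987.40.
Insurer total = bills − member's total = £13,309 − £3,400 = £9,909.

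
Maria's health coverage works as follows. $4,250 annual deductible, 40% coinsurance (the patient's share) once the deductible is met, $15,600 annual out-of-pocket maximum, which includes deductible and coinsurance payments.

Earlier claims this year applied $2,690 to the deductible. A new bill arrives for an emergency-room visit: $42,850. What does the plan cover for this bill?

$29,940

Remaining deductible: $4,250 − $2,690 = $1,560.
The remaining $41,290 (= $42,850 − $1,560) moves to coinsurance.
Coinsurance: $41,290 × 40% = $16,516.
Patient responsibility before any cap: $1,560 + $16,516 = $18,076.
Year-to-date out-of-pocket would reach $2,690 + $18,076 = $20,766, above the $15,600 maximum, so the patient pays only $15,600 − $2,690 = $12,910.
Insurer pays the balance: $42,850 − $12,910 = $29,940.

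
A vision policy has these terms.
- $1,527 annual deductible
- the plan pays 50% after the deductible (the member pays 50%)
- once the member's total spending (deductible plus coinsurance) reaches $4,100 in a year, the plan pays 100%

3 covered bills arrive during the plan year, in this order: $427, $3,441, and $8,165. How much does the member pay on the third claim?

Claim 1 — $427: all of it applies to the deductible. Member owes $427 (running OOP $427).
Claim 2 — $3,441: $1,100 finishes the deductible; $2,341 goes to coinsurance; member's 50% is $1,170.50. Member pays $2,270.50; OOP now $2,697.50.
Claim 3 — $8,165: deductible already satisfied, so member's share is 50% × $8,165 = $4,082.50. Adding that to $2,697.50 gives $6,780, past the $4,100 cap; member pays only $4,100 − $2,697.50 = $1,402.50.

$1,402.50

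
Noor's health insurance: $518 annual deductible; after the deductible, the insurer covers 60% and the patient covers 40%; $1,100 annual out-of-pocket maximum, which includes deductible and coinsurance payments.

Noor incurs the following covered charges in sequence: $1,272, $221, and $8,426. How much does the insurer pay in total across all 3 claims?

$8,819

#1 ($1,272): $518 finishes the deductible; $754 goes to coinsurance; 40% of $754 = $301.60. Patient owes $819.60 (running OOP $819.60). Plan pays $1,272 − $819.60 = $452.40.
#2 ($221): deductible met; 40% of $221 = $88.40. Cost to patient: $88.40. OOP to date $908. Plan pays $221 − $88.40 = $132.60.
#3 ($8,426): 40% coinsurance on $8,426 = $3,370.40. OOP would hit $4,278.40 > $1,100, so the cap limits the patient to $1,100 − $908 = $192. Plan pays $8,426 − $192 = $8,234.
Insurer total: $452.40 + $132.60 + $8,234 = $8,819.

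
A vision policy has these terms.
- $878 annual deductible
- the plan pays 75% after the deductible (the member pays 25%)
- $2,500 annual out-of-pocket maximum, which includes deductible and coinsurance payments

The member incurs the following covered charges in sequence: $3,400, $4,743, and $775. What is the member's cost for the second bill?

Bill 1, $3,400: $878 finishes the deductible; $2,522 goes to coinsurance; coinsurance $2,522 × 25% = $630.50. Member pays $1,508.50; OOP now $1,508.50.
Bill 2, $4,743: 25% coinsurance on $4,743 = $1,185.75. That would push OOP to $2,694.25, over the $2,500 cap, so member pays $2,500 − $1,508.50 = $991.50.

$991.50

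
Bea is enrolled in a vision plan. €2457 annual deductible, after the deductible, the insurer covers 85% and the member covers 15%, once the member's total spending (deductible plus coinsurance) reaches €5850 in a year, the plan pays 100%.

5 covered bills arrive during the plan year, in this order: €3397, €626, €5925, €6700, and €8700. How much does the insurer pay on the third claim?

€5036.25

Claim 1 (€3397): €2457 to deductible, leaving €940; coinsurance €940 × 15% = €141. Member pays €2598; OOP now €2598. Plan pays €3397 − €2598 = €799.
Claim 2 (€626): deductible met; 15% of €626 = €93.90. Cost to member: €93.90. OOP to date €2691.90. Plan pays €626 − €93.90 = €532.10.
Claim 3 (€5925): 15% coinsurance on €5925 = €888.75. Member owes €888.75 (running OOP €3580.65). Plan pays €5925 − €888.75 = €5036.25.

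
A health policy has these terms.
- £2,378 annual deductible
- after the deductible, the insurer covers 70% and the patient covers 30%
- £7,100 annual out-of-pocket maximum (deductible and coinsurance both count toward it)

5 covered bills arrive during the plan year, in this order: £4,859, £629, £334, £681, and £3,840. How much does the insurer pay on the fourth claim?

Claim 1 — £4,859: £2,378 to deductible, leaving £2,481; 30% of £2,481 = £744.30. Cost to patient: £3,122.30. OOP to date £3,122.30. Insurer: £4,859 − £3,122.30 = £1,736.70.
Claim 2 — £629: deductible met; 30% of £629 = £188.70. Patient pays £188.70; OOP now £3,311. Plan pays £629 − £188.70 = £440.30.
Claim 3 — £334: 30% coinsurance on £334 = £100.20. Patient pays £100.20; OOP now £3,411.20. Insurer: £334 − £100.20 = £233.80.
Claim 4 — £681: 30% coinsurance on £681 = £204.30. Patient owes £204.30 (running OOP £3,615.50). Insurer: £681 − £204.30 = £476.70.

£476.70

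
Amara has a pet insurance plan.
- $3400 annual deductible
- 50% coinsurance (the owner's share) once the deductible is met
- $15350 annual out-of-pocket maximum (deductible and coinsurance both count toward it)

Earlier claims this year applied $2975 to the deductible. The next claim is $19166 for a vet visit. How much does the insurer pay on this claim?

$9370.50

Deductible still to meet: $3400 − $2975 = $425.
After the $425 deductible portion, $19166 − $425 = $18741 is subject to coinsurance.
Owner's 50% share of $18741 is $9370.50.
So the owner owes $425 + $9370.50 = $9795.50 before any cap.
Cumulative spending $2975 + $9795.50 = $12770.50 stays under the $15350 maximum.
The plan picks up $19166 − $9795.50 = $9370.50.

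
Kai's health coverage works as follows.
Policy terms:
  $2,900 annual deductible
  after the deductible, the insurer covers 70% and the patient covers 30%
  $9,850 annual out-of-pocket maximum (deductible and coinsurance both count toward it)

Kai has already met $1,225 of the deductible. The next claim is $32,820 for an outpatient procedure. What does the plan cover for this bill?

$1,225 of the $2,900 deductible is already met, leaving $1,675.
The remaining $31,145 (= $32,820 − $1,675) moves to coinsurance.
Coinsurance: $31,145 × 30% = $9,343.50.
Patient responsibility before any cap: $1,675 + $9,343.50 = $11,018.50.
Year-to-date out-of-pocket would reach $1,225 + $11,018.50 = $12,243.50, above the $9,850 maximum, so the patient pays only $9,850 − $1,225 = $8,625.
Insurer pays the balance: $32,820 − $8,625 = $24,195.

$24,195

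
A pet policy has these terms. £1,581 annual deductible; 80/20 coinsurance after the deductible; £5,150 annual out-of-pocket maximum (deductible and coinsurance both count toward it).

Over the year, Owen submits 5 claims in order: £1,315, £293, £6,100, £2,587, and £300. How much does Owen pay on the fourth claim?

Claim 1 — £1,315: fully absorbed by the deductible. Owner pays £1,315; OOP now £1,315.
Claim 2 — £293: £266 to deductible, leaving £27; coinsurance £27 × 20% = £5.40. Cost to owner: £271.40. OOP to date £1,586.40.
Claim 3 — £6,100: deductible already satisfied, so owner's share is 20% × £6,100 = £1,220. Owner pays £1,220; OOP now £2,806.40.
Claim 4 — £2,587: 20% coinsurance on £2,587 = £517.40. Owner owes £517.40 (running OOP £3,323.80).

£517.40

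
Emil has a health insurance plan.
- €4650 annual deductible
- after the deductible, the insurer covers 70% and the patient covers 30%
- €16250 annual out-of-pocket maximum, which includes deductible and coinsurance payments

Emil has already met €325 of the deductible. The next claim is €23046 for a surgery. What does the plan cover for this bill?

€325 of the €4650 deductible is already met, leaving €4325.
That leaves €23046 − €4325 = €18721 for coinsurance.
Patient's 30% share of €18721 is €5616.30.
Patient responsibility before any cap: €4325 + €5616.30 = €9941.30.
Year-to-date out-of-pocket becomes €325 + €9941.30 = €10266.30, still under the €16250 maximum, so no cap applies.
The insurer covers the remainder: €23046 − €9941.30 = €13104.70.

€13104.70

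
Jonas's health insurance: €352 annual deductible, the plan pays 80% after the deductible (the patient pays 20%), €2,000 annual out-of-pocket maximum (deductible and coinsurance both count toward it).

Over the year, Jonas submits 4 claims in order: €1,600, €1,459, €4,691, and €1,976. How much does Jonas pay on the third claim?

€938.20

Claim 1 — €1,600: €352 to deductible, leaving €1,248; coinsurance €1,248 × 20% = €249.60. Cost to patient: €601.60. OOP to date €601.60.
Claim 2 — €1,459: deductible already satisfied, so patient's share is 20% × €1,459 = €291.80. Patient owes €291.80 (running OOP €893.40).
Claim 3 — €4,691: deductible already satisfied, so patient's share is 20% × €4,691 = €938.20. Patient owes €938.20 (running OOP €1,831.60).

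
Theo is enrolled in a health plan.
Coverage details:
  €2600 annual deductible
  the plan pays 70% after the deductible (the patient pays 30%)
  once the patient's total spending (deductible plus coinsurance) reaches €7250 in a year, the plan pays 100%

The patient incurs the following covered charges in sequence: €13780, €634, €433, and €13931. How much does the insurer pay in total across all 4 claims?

€21528

Claim 1 (€13780): €2600 to deductible, leaving €11180; patient's 30% is €3354. Patient owes €5954 (running OOP €5954). Plan pays €13780 − €5954 = €7826.
Claim 2 (€634): deductible already satisfied, so patient's share is 30% × €634 = €190.20. Cost to patient: €190.20. OOP to date €6144.20. Insurer: €634 − €190.20 = €443.80.
Claim 3 (€433): deductible met; 30% of €433 = €129.90. Patient pays €129.90; OOP now €6274.10. Insurer: €433 − €129.90 = €303.10.
Claim 4 (€13931): deductible already satisfied, so patient's share is 30% × €13931 = €4179.30. That would push OOP to €10453.40, over the €7250 cap, so patient pays €7250 − €6274.10 = €975.90. Plan pays €13931 − €975.90 = €12955.10.
Insurer total: €7826 + €443.80 + €303.10 + €12955.10 = €21528.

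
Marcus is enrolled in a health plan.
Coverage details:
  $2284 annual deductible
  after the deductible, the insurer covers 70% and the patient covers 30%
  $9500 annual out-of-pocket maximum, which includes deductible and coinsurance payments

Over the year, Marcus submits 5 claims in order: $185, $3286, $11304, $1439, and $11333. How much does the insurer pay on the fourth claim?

$1007.30

Claim 1 ($185): fully absorbed by the deductible. Patient owes $185 (running OOP $185). Insurer: $185 − $185 = $0.
Claim 2 ($3286): $2099 to deductible, leaving $1187; patient's 30% is $356.10. Cost to patient: $2455.10. OOP to date $2640.10. Plan pays $3286 − $2455.10 = $830.90.
Claim 3 ($11304): 30% coinsurance on $11304 = $3391.20. Patient owes $3391.20 (running OOP $6031.30). Insurer: $11304 − $3391.20 = $7912.80.
Claim 4 ($1439): deductible met; 30% of $1439 = $431.70. Patient owes $431.70 (running OOP $6463). Insurer: $1439 − $431.70 = $1007.30.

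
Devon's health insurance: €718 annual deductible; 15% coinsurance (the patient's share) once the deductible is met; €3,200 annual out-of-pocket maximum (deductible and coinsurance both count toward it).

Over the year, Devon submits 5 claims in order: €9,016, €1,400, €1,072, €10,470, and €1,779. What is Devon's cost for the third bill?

#1 (€9,016): €718 finishes the deductible; €8,298 goes to coinsurance; coinsurance €8,298 × 15% = €1,244.70. Cost to patient: €1,962.70. OOP to date €1,962.70.
#2 (€1,400): deductible met; 15% of €1,400 = €210. Cost to patient: €210. OOP to date €2,172.70.
#3 (€1,072): 15% coinsurance on €1,072 = €160.80. Patient owes €160.80 (running OOP €2,333.50).

€160.80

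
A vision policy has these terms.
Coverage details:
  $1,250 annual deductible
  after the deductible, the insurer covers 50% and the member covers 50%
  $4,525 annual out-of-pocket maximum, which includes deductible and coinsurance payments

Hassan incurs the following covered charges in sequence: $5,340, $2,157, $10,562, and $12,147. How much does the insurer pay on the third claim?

Bill 1, $5,340: deductible takes $1,250, $4,090 remains; coinsurance $4,090 × 50% = $2,045. Member pays $3,295; OOP now $3,295. Insurer: $5,340 − $3,295 = $2,045.
Bill 2, $2,157: deductible already satisfied, so member's share is 50% × $2,157 = $1,078.50. Cost to member: $1,078.50. OOP to date $4,373.50. Insurer: $2,157 − $1,078.50 = $1,078.50.
Bill 3, $10,562: 50% coinsurance on $10,562 = $5,281. Adding that to $4,373.50 gives $9,654.50, past the $4,525 cap; member pays only $4,525 − $4,373.50 = $151.50. Insurer: $10,562 − $151.50 = $10,410.50.

$10,410.50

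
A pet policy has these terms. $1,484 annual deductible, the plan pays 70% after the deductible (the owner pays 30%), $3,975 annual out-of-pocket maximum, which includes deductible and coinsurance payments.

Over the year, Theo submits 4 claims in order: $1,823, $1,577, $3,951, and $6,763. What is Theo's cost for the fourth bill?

Bill 1, $1,823: $1,484 to deductible, leaving $339; coinsurance $339 × 30% = $101.70. Owner owes $1,585.70 (running OOP $1,585.70).
Bill 2, $1,577: deductible already satisfied, so owner's share is 30% × $1,577 = $473.10. Owner owes $473.10 (running OOP $2,058.80).
Bill 3, $3,951: 30% coinsurance on $3,951 = $1,185.30. Owner pays $1,185.30; OOP now $3,244.10.
Bill 4, $6,763: deductible met; 30% of $6,763 = $2,028.90. Adding that to $3,244.10 gives $5,273, past the $3,975 cap; owner pays only $3,975 − $3,244.10 = $730.90.

$730.90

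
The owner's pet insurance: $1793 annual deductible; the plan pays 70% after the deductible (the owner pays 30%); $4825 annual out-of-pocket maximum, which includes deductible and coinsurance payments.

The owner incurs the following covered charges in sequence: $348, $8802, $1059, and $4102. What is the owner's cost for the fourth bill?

Claim 1 ($348): fully absorbed by the deductible. Cost to owner: $348. OOP to date $348.
Claim 2 ($8802): $1445 to deductible, leaving $7357; 30% of $7357 = $2207.10. Owner owes $3652.10 (running OOP $4000.10).
Claim 3 ($1059): deductible already satisfied, so owner's share is 30% × $1059 = $317.70. Owner owes $317.70 (running OOP $4317.80).
Claim 4 ($4102): deductible met; 30% of $4102 = $1230.60. OOP would hit $5548.40 > $4825, so the cap limits the owner to $4825 − $4317.80 = $507.20.

$507.20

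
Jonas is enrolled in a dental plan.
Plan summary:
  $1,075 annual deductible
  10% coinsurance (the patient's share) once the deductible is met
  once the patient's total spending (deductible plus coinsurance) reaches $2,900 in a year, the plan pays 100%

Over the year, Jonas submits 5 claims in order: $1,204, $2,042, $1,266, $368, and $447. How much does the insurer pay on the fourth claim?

$331.20

Claim 1 — $1,204: deductible takes $1,075, $129 remains; patient's 10% is $12.90. Cost to patient: $1,087.90. OOP to date $1,087.90. Insurer: $1,204 − $1,087.90 = $116.10.
Claim 2 — $2,042: deductible already satisfied, so patient's share is 10% × $2,042 = $204.20. Patient owes $204.20 (running OOP $1,292.10). Insurer: $2,042 − $204.20 = $1,837.80.
Claim 3 — $1,266: deductible met; 10% of $1,266 = $126.60. Patient pays $126.60; OOP now $1,418.70. Insurer: $1,266 − $126.60 = $1,139.40.
Claim 4 — $368: 10% coinsurance on $368 = $36.80. Cost to patient: $36.80. OOP to date $1,455.50. Insurer: $368 − $36.80 = $331.20.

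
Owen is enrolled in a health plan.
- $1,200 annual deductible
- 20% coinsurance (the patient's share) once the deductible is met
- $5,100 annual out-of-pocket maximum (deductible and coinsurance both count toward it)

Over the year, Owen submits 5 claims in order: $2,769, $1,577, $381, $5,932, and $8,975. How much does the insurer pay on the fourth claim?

Claim 1 ($2,769): $1,200 finishes the deductible; $1,569 goes to coinsurance; patient's 20% is $313.80. Patient owes $1,513.80 (running OOP $1,513.80). Plan pays $2,769 − $1,513.80 = $1,255.20.
Claim 2 ($1,577): deductible already satisfied, so patient's share is 20% × $1,577 = $315.40. Patient pays $315.40; OOP now $1,829.20. Insurer: $1,577 − $315.40 = $1,261.60.
Claim 3 ($381): deductible already satisfied, so patient's share is 20% × $381 = $76.20. Patient owes $76.20 (running OOP $1,905.40). Plan pays $381 − $76.20 = $304.80.
Claim 4 ($5,932): deductible met; 20% of $5,932 = $1,186.40. Patient owes $1,186.40 (running OOP $3,091.80). Insurer: $5,932 − $1,186.40 = $4,745.60.

$4,745.60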